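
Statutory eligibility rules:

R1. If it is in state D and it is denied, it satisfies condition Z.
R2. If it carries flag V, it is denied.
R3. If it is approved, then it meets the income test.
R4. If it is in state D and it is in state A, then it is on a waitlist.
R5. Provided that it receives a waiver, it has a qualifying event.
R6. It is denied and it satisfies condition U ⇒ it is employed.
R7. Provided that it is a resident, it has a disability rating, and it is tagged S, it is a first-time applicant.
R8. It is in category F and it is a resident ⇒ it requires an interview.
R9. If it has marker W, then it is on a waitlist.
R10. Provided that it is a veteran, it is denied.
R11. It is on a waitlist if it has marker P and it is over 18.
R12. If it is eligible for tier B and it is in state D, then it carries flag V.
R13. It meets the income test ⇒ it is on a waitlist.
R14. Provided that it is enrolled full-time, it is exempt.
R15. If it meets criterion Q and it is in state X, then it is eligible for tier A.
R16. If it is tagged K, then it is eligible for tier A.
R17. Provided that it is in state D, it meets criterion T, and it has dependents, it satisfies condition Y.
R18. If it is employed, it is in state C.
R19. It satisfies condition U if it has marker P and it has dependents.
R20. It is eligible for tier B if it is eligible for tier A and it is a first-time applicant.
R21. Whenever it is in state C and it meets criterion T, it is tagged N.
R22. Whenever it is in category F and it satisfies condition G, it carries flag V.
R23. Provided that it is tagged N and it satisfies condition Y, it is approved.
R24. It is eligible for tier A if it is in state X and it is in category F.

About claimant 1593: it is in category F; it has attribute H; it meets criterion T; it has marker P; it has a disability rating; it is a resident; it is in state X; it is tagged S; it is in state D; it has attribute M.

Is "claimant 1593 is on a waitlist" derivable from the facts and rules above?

Forward chaining from the given facts derives: is a first-time applicant, requires an interview, is eligible for tier A, is eligible for tier B, carries flag V, is denied, satisfies condition Z.
Rules concluding "it is on a waitlist": R4 needs "it is in state A"; R9 needs "it has marker W"; R11 needs "it is over 18"; R13 needs "it meets the income test" — none of these are established.

No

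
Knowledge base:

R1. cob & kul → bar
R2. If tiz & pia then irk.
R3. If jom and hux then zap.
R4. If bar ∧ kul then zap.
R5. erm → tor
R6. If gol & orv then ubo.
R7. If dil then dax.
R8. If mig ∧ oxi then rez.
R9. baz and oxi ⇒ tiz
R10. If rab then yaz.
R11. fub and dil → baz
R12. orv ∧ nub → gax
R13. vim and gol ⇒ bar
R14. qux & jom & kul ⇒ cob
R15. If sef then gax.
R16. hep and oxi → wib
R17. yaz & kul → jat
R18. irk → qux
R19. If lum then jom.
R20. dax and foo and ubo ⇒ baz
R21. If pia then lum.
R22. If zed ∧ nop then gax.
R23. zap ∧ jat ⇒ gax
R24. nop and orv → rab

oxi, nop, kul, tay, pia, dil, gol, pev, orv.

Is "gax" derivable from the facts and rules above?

No

Forward chaining from the given facts derives: ubo, dax, lum, rab, yaz, jat, jom.
Rules concluding gax: R12 needs nub; R15 needs sef; R22 needs zed; R23 needs zap — none of these are established.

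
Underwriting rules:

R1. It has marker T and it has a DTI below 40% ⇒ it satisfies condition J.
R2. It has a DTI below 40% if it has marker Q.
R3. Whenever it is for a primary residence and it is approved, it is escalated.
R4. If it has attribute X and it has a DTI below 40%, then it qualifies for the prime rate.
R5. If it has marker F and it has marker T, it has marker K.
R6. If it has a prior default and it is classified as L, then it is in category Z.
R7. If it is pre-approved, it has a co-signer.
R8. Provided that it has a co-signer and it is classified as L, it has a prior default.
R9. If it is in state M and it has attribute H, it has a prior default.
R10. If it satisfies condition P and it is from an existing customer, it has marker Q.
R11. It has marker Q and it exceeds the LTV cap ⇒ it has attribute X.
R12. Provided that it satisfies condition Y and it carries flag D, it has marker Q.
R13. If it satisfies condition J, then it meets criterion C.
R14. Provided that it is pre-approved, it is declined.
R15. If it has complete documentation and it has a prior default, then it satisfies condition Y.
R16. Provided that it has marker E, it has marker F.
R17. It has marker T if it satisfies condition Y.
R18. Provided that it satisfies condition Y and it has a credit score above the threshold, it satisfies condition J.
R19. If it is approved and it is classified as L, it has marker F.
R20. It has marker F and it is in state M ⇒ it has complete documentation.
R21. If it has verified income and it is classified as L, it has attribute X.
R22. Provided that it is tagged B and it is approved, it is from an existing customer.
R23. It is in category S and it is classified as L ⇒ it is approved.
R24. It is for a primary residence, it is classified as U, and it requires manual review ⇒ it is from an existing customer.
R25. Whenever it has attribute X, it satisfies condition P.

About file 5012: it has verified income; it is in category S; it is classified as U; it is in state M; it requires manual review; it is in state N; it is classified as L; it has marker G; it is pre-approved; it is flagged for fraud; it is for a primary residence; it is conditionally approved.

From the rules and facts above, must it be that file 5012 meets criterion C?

By R7 (it is pre-approved): it has a co-signer.
By R8 (it has a co-signer, it is classified as L): it has a prior default.
By R21 (it has verified income, it is classified as L): it has attribute X.
By R23 (it is in category S, it is classified as L): it is approved.
By R24 (it is for a primary residence, it is classified as U, it requires manual review): it is from an existing customer.
By R25 (it has attribute X): it satisfies condition P.
By R10 (it satisfies condition P, it is from an existing customer): it has marker Q.
By R19 (it is approved, it is classified as L): it has marker F.
By R20 (it has marker F, it is in state M): it has complete documentation.
By R2 (it has marker Q): it has a DTI below 40%.
By R15 (it has complete documentation, it has a prior default): it satisfies condition Y.
By R17 (it satisfies condition Y): it has marker T.
By R1 (it has marker T, it has a DTI below 40%): it satisfies condition J.
By R13 (it satisfies condition J): it meets criterion C.

Yes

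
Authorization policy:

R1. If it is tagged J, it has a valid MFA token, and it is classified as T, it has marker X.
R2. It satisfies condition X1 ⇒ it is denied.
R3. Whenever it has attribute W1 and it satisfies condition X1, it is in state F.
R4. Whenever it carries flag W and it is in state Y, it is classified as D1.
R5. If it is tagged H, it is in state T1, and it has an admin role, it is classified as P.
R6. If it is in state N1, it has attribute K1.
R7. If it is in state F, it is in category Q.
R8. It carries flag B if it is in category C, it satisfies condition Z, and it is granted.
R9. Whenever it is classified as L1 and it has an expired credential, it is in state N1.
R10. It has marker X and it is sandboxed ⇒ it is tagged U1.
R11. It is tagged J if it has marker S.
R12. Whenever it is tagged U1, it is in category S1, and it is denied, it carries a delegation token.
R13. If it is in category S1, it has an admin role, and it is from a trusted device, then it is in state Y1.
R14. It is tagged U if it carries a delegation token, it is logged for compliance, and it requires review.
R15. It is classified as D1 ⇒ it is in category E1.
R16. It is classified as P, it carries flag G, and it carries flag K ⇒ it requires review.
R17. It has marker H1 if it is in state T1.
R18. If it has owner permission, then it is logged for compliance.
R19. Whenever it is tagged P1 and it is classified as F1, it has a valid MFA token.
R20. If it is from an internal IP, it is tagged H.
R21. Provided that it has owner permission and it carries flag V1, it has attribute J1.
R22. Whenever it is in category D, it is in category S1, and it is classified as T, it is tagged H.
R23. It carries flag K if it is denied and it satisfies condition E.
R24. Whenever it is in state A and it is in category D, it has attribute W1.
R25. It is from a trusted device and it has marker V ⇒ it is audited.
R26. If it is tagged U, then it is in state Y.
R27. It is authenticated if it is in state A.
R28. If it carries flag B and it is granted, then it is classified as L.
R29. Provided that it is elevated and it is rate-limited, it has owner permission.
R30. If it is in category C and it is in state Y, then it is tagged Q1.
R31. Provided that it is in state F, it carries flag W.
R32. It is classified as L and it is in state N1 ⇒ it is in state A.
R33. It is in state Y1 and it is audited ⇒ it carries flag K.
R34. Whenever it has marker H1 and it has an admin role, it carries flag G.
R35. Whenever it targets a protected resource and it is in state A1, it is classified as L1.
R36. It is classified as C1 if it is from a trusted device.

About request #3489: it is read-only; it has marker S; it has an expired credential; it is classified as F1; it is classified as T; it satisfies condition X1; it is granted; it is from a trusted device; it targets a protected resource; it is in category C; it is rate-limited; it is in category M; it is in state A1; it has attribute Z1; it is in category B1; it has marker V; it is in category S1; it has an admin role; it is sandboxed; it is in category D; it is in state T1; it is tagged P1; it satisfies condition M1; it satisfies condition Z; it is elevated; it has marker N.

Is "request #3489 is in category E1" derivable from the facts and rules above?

By R2 (it satisfies condition X1): it is denied.
By R8 (it is in category C, it satisfies condition Z, it is granted): it carries flag B.
By R11 (it has marker S): it is tagged J.
By R13 (it is in category S1, it has an admin role, it is from a trusted device): it is in state Y1.
By R17 (it is in state T1): it has marker H1.
By R19 (it is tagged P1, it is classified as F1): it has a valid MFA token.
By R22 (it is in category D, it is in category S1, it is classified as T): it is tagged H.
By R25 (it is from a trusted device, it has marker V): it is audited.
By R28 (it carries flag B, it is granted): it is classified as L.
By R29 (it is elevated, it is rate-limited): it has owner permission.
By R33 (it is in state Y1, it is audited): it carries flag K.
By R34 (it has marker H1, it has an admin role): it carries flag G.
By R35 (it targets a protected resource, it is in state A1): it is classified as L1.
By R1 (it is tagged J, it has a valid MFA token, it is classified as T): it has marker X.
By R5 (it is tagged H, it is in state T1, it has an admin role): it is classified as P.
By R9 (it is classified as L1, it has an expired credential): it is in state N1.
By R10 (it has marker X, it is sandboxed): it is tagged U1.
By R12 (it is tagged U1, it is in category S1, it is denied): it carries a delegation token.
By R16 (it is classified as P, it carries flag G, it carries flag K): it requires review.
By R18 (it has owner permission): it is logged for compliance.
By R32 (it is classified as L, it is in state N1): it is in state A.
By R14 (it carries a delegation token, it is logged for compliance, it requires review): it is tagged U.
By R24 (it is in state A, it is in category D): it has attribute W1.
By R26 (it is tagged U): it is in state Y.
By R3 (it has attribute W1, it satisfies condition X1): it is in state F.
By R31 (it is in state F): it carries flag W.
By R4 (it carries flag W, it is in state Y): it is classified as D1.
By R15 (it is classified as D1): it is in category E1.

Yes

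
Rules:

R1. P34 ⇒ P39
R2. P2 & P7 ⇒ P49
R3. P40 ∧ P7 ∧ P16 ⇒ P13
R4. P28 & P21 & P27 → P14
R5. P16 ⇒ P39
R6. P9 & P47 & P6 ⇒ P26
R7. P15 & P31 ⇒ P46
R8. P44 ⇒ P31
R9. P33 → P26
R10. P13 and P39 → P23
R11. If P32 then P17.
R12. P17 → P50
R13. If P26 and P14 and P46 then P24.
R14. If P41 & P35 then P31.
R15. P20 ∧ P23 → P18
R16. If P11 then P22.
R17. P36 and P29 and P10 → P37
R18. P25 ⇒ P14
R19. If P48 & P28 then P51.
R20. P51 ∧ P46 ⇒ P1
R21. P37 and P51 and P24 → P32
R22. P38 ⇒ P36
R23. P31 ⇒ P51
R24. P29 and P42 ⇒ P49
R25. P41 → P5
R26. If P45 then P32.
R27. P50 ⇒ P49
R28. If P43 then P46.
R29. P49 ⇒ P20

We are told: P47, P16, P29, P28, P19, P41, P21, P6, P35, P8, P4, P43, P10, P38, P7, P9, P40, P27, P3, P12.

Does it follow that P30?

Forward chaining from the given facts derives: P13, P14, P39, P26, P23, P31, P36, P51, P5, P46, P24, P37, P1, P32, P17, P50, P49, P20, P18.
No rule has P30 as its conclusion, and it is not among the given facts.

No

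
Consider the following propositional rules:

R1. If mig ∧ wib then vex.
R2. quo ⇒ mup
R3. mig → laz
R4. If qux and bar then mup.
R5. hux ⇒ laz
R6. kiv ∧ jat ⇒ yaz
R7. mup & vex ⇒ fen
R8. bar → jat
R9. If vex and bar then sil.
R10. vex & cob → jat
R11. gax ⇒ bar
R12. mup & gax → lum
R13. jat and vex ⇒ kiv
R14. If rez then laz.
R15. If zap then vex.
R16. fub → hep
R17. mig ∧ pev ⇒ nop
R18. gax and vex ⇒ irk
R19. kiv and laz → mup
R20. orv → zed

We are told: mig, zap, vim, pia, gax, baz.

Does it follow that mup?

laz  (by R3: mig)
bar  (by R11: gax)
vex  (by R15: zap)
jat  (by R8: bar)
kiv  (by R13: jat, vex)
mup  (by R19: kiv, laz)

Yes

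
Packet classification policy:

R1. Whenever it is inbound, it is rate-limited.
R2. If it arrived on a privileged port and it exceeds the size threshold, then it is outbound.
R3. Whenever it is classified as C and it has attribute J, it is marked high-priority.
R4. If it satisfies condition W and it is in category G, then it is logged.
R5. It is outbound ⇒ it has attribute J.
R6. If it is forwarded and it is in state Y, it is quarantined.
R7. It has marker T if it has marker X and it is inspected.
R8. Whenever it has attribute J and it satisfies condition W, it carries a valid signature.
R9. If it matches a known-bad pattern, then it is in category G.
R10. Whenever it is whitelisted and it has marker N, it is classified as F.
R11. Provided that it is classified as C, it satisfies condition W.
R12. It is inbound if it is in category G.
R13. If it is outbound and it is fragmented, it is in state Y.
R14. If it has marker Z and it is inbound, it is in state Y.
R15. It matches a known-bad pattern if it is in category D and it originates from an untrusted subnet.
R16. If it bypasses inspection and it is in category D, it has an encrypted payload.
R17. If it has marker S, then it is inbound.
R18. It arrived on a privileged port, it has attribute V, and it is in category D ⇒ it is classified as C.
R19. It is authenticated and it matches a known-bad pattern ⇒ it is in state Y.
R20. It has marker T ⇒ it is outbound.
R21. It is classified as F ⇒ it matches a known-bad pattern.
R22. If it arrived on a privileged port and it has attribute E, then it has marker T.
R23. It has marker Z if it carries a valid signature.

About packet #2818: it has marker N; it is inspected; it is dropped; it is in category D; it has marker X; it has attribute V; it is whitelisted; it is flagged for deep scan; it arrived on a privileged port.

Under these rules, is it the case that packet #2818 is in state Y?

By R7 (it has marker X, it is inspected): it has marker T.
By R10 (it is whitelisted, it has marker N): it is classified as F.
By R18 (it arrived on a privileged port, it has attribute V, it is in category D): it is classified as C.
By R20 (it has marker T): it is outbound.
By R21 (it is classified as F): it matches a known-bad pattern.
By R5 (it is outbound): it has attribute J.
By R9 (it matches a known-bad pattern): it is in category G.
By R11 (it is classified as C): it satisfies condition W.
By R12 (it is in category G): it is inbound.
By R8 (it has attribute J, it satisfies condition W): it carries a valid signature.
By R23 (it carries a valid signature): it has marker Z.
By R14 (it has marker Z, it is inbound): it is in state Y.

Yes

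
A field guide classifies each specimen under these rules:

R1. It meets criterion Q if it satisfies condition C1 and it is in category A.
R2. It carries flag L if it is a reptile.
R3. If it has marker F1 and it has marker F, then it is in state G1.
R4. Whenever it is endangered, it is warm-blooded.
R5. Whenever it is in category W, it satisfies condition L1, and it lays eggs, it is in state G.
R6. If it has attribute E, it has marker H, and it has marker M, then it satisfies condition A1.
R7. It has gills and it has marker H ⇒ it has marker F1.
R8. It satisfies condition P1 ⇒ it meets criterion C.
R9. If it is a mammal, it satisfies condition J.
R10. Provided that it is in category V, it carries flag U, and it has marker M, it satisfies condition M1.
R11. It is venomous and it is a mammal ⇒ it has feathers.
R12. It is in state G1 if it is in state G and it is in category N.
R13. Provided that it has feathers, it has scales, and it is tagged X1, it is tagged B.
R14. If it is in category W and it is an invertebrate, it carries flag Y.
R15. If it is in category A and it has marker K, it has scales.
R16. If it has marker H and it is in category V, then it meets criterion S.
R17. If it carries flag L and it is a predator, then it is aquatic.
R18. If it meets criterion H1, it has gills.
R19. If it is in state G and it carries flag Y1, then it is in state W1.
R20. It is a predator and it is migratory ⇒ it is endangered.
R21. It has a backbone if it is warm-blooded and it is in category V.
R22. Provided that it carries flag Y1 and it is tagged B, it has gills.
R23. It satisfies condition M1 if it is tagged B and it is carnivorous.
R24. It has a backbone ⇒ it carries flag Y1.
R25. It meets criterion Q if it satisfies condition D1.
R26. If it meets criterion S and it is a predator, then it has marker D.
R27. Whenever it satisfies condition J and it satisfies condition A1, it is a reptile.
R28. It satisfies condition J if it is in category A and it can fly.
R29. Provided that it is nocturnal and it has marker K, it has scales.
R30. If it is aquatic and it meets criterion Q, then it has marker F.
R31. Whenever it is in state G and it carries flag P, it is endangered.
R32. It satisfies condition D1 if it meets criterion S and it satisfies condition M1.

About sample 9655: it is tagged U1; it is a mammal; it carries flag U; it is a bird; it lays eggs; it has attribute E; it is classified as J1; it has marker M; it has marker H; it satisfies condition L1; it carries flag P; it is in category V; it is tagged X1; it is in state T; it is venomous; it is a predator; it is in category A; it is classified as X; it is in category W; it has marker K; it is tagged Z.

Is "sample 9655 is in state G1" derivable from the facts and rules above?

By R5 (it is in category W, it satisfies condition L1, it lays eggs): it is in state G.
By R6 (it has attribute E, it has marker H, it has marker M): it satisfies condition A1.
By R9 (it is a mammal): it satisfies condition J.
By R10 (it is in category V, it carries flag U, it has marker M): it satisfies condition M1.
By R11 (it is venomous, it is a mammal): it has feathers.
By R15 (it is in category A, it has marker K): it has scales.
By R16 (it has marker H, it is in category V): it meets criterion S.
By R27 (it satisfies condition J, it satisfies condition A1): it is a reptile.
By R31 (it is in state G, it carries flag P): it is endangered.
By R32 (it meets criterion S, it satisfies condition M1): it satisfies condition D1.
By R2 (it is a reptile): it carries flag L.
By R4 (it is endangered): it is warm-blooded.
By R13 (it has feathers, it has scales, it is tagged X1): it is tagged B.
By R17 (it carries flag L, it is a predator): it is aquatic.
By R21 (it is warm-blooded, it is in category V): it has a backbone.
By R24 (it has a backbone): it carries flag Y1.
By R25 (it satisfies condition D1): it meets criterion Q.
By R30 (it is aquatic, it meets criterion Q): it has marker F.
By R22 (it carries flag Y1, it is tagged B): it has gills.
By R7 (it has gills, it has marker H): it has marker F1.
By R3 (it has marker F1, it has marker F): it is in state G1.

Yes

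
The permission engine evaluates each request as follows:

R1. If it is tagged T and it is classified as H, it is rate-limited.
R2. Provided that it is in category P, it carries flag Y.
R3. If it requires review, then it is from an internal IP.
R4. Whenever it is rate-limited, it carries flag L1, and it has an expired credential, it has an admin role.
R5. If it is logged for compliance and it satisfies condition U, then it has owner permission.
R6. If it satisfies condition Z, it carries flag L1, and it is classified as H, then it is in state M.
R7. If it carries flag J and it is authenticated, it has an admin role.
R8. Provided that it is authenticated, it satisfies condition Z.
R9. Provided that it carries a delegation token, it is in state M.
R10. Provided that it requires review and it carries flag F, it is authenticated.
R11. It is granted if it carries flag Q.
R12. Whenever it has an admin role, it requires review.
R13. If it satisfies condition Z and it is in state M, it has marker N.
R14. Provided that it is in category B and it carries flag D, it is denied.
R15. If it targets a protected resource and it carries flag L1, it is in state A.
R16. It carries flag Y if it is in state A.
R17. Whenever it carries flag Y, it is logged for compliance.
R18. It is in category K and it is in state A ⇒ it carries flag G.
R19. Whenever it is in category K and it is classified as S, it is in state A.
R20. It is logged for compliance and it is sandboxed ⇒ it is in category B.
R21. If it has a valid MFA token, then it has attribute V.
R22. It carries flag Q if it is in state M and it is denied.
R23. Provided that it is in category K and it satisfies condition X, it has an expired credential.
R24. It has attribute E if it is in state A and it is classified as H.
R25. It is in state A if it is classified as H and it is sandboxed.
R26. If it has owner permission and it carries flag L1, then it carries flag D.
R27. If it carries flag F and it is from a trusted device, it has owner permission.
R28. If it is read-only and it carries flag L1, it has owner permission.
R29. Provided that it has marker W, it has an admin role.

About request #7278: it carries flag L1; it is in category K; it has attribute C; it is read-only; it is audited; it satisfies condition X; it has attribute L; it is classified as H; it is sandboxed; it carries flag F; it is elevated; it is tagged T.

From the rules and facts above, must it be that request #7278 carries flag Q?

By R1 (it is tagged T, it is classified as H): it is rate-limited.
By R23 (it is in category K, it satisfies condition X): it has an expired credential.
By R25 (it is classified as H, it is sandboxed): it is in state A.
By R28 (it is read-only, it carries flag L1): it has owner permission.
By R4 (it is rate-limited, it carries flag L1, it has an expired credential): it has an admin role.
By R12 (it has an admin role): it requires review.
By R16 (it is in state A): it carries flag Y.
By R17 (it carries flag Y): it is logged for compliance.
By R20 (it is logged for compliance, it is sandboxed): it is in category B.
By R26 (it has owner permission, it carries flag L1): it carries flag D.
By R10 (it requires review, it carries flag F): it is authenticated.
By R14 (it is in category B, it carries flag D): it is denied.
By R8 (it is authenticated): it satisfies condition Z.
By R6 (it satisfies condition Z, it carries flag L1, it is classified as H): it is in state M.
By R22 (it is in state M, it is denied): it carries flag Q.

Yes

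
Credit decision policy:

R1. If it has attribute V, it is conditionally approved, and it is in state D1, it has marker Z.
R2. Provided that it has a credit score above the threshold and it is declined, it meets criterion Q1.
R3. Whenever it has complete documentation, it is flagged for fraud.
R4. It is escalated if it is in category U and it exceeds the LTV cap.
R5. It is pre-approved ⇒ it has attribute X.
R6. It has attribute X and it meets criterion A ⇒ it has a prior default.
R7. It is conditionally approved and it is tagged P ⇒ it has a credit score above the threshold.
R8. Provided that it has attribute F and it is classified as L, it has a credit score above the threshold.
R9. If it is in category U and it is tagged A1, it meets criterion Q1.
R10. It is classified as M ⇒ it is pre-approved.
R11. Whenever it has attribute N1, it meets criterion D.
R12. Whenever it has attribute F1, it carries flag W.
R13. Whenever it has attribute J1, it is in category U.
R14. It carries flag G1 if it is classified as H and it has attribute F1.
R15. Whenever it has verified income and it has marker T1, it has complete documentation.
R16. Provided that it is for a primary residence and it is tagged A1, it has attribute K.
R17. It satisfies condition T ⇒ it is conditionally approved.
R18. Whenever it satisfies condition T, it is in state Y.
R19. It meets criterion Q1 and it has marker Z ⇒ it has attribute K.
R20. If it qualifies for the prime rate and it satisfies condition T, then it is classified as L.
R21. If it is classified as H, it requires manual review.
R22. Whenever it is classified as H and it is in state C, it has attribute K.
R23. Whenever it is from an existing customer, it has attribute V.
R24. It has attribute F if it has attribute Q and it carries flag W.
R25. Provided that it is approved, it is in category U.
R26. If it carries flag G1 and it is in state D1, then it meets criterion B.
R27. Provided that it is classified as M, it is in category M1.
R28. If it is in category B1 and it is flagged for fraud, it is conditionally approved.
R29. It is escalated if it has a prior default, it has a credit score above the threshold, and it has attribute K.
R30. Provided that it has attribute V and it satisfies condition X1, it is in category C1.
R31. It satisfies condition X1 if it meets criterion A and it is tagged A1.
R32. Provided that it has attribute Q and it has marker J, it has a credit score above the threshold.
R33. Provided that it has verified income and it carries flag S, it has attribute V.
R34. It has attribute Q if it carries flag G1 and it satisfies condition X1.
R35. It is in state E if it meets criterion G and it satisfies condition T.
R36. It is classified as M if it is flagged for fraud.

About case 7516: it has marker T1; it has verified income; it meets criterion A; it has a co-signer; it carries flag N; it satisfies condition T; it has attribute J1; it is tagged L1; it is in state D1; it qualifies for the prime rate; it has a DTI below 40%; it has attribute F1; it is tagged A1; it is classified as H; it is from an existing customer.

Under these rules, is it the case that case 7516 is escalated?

Yes

By R12 (it has attribute F1): it carries flag W.
By R13 (it has attribute J1): it is in category U.
By R14 (it is classified as H, it has attribute F1): it carries flag G1.
By R15 (it has verified income, it has marker T1): it has complete documentation.
By R17 (it satisfies condition T): it is conditionally approved.
By R20 (it qualifies for the prime rate, it satisfies condition T): it is classified as L.
By R23 (it is from an existing customer): it has attribute V.
By R31 (it meets criterion A, it is tagged A1): it satisfies condition X1.
By R34 (it carries flag G1, it satisfies condition X1): it has attribute Q.
By R1 (it has attribute V, it is conditionally approved, it is in state D1): it has marker Z.
By R3 (it has complete documentation): it is flagged for fraud.
By R9 (it is in category U, it is tagged A1): it meets criterion Q1.
By R19 (it meets criterion Q1, it has marker Z): it has attribute K.
By R24 (it has attribute Q, it carries flag W): it has attribute F.
By R36 (it is flagged for fraud): it is classified as M.
By R8 (it has attribute F, it is classified as L): it has a credit score above the threshold.
By R10 (it is classified as M): it is pre-approved.
By R5 (it is pre-approved): it has attribute X.
By R6 (it has attribute X, it meets criterion A): it has a prior default.
By R29 (it has a prior default, it has a credit score above the threshold, it has attribute K): it is escalated.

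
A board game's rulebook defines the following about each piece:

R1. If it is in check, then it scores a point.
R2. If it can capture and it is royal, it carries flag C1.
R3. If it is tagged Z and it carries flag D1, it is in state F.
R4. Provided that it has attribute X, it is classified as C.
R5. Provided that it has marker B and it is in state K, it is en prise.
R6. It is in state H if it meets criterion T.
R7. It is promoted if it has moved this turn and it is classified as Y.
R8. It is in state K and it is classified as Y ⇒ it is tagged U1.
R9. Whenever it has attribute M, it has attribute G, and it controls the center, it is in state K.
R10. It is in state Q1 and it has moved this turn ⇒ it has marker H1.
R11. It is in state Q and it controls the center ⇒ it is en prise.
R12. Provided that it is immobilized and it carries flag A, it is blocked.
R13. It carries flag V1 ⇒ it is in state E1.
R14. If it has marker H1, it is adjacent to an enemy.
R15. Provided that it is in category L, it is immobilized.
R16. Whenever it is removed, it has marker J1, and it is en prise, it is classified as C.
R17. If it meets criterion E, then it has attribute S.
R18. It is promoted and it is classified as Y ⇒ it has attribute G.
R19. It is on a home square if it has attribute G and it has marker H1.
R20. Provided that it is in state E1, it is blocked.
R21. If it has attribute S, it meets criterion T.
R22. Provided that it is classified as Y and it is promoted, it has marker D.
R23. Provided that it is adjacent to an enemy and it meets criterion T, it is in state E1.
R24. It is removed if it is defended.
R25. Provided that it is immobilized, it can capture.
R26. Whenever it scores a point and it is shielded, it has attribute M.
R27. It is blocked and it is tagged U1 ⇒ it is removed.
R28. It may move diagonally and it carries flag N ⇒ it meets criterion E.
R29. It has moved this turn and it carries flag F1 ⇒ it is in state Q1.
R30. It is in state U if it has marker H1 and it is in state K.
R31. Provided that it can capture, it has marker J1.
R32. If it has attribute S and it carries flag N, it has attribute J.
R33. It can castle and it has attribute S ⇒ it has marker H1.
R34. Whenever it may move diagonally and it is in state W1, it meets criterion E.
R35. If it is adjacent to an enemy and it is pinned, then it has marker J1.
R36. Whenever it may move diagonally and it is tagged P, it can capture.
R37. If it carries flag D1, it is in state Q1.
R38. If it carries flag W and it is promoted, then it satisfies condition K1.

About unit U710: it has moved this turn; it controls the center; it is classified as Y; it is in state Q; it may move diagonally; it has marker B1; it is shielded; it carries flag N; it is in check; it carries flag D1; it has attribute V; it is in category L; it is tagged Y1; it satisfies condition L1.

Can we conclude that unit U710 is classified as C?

Yes

By R1 (it is in check): it scores a point.
By R7 (it has moved this turn, it is classified as Y): it is promoted.
By R11 (it is in state Q, it controls the center): it is en prise.
By R15 (it is in category L): it is immobilized.
By R18 (it is promoted, it is classified as Y): it has attribute G.
By R25 (it is immobilized): it can capture.
By R26 (it scores a point, it is shielded): it has attribute M.
By R28 (it may move diagonally, it carries flag N): it meets criterion E.
By R31 (it can capture): it has marker J1.
By R37 (it carries flag D1): it is in state Q1.
By R9 (it has attribute M, it has attribute G, it controls the center): it is in state K.
By R10 (it is in state Q1, it has moved this turn): it has marker H1.
By R14 (it has marker H1): it is adjacent to an enemy.
By R17 (it meets criterion E): it has attribute S.
By R21 (it has attribute S): it meets criterion T.
By R23 (it is adjacent to an enemy, it meets criterion T): it is in state E1.
By R8 (it is in state K, it is classified as Y): it is tagged U1.
By R20 (it is in state E1): it is blocked.
By R27 (it is blocked, it is tagged U1): it is removed.
By R16 (it is removed, it has marker J1, it is en prise): it is classified as C.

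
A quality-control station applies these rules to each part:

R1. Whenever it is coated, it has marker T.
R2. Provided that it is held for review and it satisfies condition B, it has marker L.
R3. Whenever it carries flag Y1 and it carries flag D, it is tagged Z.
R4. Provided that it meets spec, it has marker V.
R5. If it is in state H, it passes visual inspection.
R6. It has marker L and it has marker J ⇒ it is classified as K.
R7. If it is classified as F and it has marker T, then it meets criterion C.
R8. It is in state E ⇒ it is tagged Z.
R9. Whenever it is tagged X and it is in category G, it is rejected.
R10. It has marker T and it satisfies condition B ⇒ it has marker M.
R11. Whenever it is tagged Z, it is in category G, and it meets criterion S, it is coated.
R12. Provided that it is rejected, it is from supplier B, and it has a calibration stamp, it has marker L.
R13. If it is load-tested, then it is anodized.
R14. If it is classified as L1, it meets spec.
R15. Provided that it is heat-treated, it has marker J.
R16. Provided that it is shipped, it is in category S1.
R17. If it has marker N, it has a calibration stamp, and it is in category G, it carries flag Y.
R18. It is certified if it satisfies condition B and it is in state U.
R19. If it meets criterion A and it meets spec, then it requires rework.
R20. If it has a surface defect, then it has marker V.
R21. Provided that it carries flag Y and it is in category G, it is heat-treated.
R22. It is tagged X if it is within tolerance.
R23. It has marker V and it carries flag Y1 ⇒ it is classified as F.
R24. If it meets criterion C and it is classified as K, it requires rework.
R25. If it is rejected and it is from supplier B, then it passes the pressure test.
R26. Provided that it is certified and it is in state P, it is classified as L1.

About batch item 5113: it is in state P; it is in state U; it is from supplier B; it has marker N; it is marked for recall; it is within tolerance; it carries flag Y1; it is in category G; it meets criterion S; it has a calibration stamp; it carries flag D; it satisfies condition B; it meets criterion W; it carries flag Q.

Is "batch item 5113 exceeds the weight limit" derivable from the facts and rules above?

No

Forward chaining from the given facts derives: is tagged Z, is coated, carries flag Y, is certified, is heat-treated, is tagged X, is classified as L1, has marker T, is rejected, has marker M, has marker L, meets spec, has marker J, passes the pressure test, has marker V, is classified as K, is classified as F, meets criterion C, requires rework.
No rule has "it exceeds the weight limit" as its conclusion, and it is not among the given facts.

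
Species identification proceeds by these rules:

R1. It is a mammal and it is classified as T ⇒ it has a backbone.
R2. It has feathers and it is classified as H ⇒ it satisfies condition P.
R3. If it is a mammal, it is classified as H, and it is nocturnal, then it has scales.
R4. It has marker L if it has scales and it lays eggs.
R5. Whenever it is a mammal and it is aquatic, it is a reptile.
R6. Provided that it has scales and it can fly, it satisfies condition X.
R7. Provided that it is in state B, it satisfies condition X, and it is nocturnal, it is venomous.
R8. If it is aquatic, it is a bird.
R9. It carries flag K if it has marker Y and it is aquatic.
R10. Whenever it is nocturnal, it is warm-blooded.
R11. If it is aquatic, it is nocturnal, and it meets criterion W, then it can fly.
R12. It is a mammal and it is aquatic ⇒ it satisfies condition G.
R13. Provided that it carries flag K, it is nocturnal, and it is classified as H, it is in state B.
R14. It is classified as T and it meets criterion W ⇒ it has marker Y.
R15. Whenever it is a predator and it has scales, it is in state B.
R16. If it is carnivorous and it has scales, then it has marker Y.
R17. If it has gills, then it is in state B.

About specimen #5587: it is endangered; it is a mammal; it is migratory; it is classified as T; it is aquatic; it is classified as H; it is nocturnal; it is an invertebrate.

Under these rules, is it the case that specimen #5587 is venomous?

Forward chaining from the given facts derives: has a backbone, has scales, is a reptile, is a bird, is warm-blooded, satisfies condition G.
The only rule concluding "it is venomous" is R7, which needs "it is in state B"; that is never established.

No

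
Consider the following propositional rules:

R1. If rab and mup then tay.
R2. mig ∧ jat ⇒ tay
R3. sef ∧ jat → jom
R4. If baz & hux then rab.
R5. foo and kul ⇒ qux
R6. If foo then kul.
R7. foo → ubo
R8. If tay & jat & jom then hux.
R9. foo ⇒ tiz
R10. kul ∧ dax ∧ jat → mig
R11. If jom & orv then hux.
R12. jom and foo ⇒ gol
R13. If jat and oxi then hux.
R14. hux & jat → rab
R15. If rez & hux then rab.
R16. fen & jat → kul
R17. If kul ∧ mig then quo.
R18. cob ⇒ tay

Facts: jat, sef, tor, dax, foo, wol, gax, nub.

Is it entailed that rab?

jom  (by R3: sef, jat)
kul  (by R6: foo)
mig  (by R10: kul, dax, jat)
tay  (by R2: mig, jat)
hux  (by R8: tay, jat, jom)
rab  (by R14: hux, jat)

Yes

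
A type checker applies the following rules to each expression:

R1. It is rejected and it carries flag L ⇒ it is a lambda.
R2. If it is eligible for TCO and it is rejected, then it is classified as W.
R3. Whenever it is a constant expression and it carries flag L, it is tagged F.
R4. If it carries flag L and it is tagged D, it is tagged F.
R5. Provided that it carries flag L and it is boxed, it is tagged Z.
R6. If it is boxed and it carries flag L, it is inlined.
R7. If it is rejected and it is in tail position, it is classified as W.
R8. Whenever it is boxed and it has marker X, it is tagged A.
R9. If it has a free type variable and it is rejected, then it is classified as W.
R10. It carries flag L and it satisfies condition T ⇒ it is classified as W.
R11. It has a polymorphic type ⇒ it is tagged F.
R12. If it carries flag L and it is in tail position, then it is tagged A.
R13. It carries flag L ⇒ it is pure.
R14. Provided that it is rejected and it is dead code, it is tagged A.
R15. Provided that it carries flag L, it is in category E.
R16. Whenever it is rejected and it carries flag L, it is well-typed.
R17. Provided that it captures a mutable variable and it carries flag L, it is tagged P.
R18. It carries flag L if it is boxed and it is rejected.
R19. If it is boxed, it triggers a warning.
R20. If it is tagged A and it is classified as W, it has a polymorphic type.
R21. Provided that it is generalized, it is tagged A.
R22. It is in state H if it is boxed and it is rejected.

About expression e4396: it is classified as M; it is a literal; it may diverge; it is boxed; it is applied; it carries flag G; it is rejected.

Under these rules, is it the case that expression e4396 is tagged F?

Forward chaining from the given facts derives: carries flag L, triggers a warning, is in state H, is a lambda, is tagged Z, is inlined, is pure, is in category E, is well-typed.
Rules concluding "it is tagged F": R3 needs "it is a constant expression"; R4 needs "it is tagged D"; R11 needs "it has a polymorphic type" — none of these are established.

No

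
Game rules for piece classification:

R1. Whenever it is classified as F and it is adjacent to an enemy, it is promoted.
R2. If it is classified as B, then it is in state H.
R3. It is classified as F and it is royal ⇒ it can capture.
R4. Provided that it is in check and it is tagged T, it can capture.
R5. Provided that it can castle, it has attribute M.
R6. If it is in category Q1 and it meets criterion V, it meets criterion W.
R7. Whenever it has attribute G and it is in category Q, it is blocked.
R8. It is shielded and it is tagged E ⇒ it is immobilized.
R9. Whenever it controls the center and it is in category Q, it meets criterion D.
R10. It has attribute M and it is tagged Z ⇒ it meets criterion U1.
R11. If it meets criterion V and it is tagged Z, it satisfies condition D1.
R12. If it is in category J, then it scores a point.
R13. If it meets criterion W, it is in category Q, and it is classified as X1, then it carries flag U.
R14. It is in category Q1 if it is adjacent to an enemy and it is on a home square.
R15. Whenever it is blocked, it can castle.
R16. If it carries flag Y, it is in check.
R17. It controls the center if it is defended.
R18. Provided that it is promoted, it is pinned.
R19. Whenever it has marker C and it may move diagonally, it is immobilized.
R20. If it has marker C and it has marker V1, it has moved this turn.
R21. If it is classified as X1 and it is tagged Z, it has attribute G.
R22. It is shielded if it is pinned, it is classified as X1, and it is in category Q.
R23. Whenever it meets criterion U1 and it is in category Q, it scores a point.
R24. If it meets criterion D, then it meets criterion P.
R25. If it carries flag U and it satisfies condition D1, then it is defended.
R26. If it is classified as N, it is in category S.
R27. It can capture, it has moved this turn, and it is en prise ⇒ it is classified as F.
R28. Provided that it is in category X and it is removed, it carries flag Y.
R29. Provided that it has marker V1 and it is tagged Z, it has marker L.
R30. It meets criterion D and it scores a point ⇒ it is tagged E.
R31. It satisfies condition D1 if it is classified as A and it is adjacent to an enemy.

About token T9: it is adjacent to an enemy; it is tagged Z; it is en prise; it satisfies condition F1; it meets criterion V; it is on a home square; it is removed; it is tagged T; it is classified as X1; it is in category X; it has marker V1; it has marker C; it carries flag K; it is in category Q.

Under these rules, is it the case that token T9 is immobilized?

By R11 (it meets criterion V, it is tagged Z): it satisfies condition D1.
By R14 (it is adjacent to an enemy, it is on a home square): it is in category Q1.
By R20 (it has marker C, it has marker V1): it has moved this turn.
By R21 (it is classified as X1, it is tagged Z): it has attribute G.
By R28 (it is in category X, it is removed): it carries flag Y.
By R6 (it is in category Q1, it meets criterion V): it meets criterion W.
By R7 (it has attribute G, it is in category Q): it is blocked.
By R13 (it meets criterion W, it is in category Q, it is classified as X1): it carries flag U.
By R15 (it is blocked): it can castle.
By R16 (it carries flag Y): it is in check.
By R25 (it carries flag U, it satisfies condition D1): it is defended.
By R4 (it is in check, it is tagged T): it can capture.
By R5 (it can castle): it has attribute M.
By R10 (it has attribute M, it is tagged Z): it meets criterion U1.
By R17 (it is defended): it controls the center.
By R23 (it meets criterion U1, it is in category Q): it scores a point.
By R27 (it can capture, it has moved this turn, it is en prise): it is classified as F.
By R1 (it is classified as F, it is adjacent to an enemy): it is promoted.
By R9 (it controls the center, it is in category Q): it meets criterion D.
By R18 (it is promoted): it is pinned.
By R22 (it is pinned, it is classified as X1, it is in category Q): it is shielded.
By R30 (it meets criterion D, it scores a point): it is tagged E.
By R8 (it is shielded, it is tagged E): it is immobilized.

Yes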